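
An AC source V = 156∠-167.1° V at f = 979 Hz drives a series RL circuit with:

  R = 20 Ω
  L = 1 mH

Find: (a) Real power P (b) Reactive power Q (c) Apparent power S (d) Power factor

Step 1 — Angular frequency: ω = 2π·f = 2π·979 = 6151 rad/s.
Step 2 — Component impedances:
  R: Z = R = 20 Ω
  L: Z = jωL = j·6151·0.001 = 0 + j6.151 Ω
Step 3 — Series combination: Z_total = R + L = 20 + j6.151 Ω = 20.92∠17.1° Ω.
Step 4 — Source phasor: V = 156∠-167.1° V = -152.1 - j34.83 V.
Step 5 — Current: I = V / Z = -7.435 + j0.5455 A = 7.455∠175.8° A.
Step 6 — Complex power: S = V·I* = 1112 + j341.9 VA.
Step 7 — Real power: P = Re(S) = 1112 W.
Step 8 — Reactive power: Q = Im(S) = 341.9 VAR.
Step 9 — Apparent power: |S| = 1163 VA.
Step 10 — Power factor: PF = P/|S| = 0.9558 (lagging).

(a) P = 1112 W  (b) Q = 341.9 VAR  (c) S = 1163 VA  (d) PF = 0.9558 (lagging)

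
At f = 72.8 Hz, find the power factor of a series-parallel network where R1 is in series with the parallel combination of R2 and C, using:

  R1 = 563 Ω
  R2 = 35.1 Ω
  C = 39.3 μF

Step 1 — Angular frequency: ω = 2π·f = 2π·72.8 = 457.4 rad/s.
Step 2 — Component impedances:
  R1: Z = R = 563 Ω
  R2: Z = R = 35.1 Ω
  C: Z = 1/(jωC) = -j/(ω·C) = 0 - j55.63 Ω
Step 3 — Parallel branch: R2 || C = 1/(1/R2 + 1/C) = 25.11 - j15.84 Ω.
Step 4 — Series with R1: Z_total = R1 + (R2 || C) = 588.1 - j15.84 Ω = 588.3∠-1.5° Ω.
Step 5 — Power factor: PF = cos(φ) = Re(Z)/|Z| = 588.11/588.32 = 0.9996.
Step 6 — Type: Im(Z) = -15.84 ⇒ leading (phase φ = -1.5°).

PF = 0.9996 (leading, φ = -1.5°)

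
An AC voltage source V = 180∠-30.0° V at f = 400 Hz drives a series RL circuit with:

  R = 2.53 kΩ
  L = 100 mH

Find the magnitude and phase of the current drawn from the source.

Step 1 — Angular frequency: ω = 2π·f = 2π·400 = 2513 rad/s.
Step 2 — Component impedances:
  R: Z = R = 2530 Ω
  L: Z = jωL = j·2513·0.1 = 0 + j251.3 Ω
Step 3 — Series combination: Z_total = R + L = 2530 + j251.3 Ω = 2542∠5.7° Ω.
Step 4 — Source phasor: V = 180∠-30.0° V = 155.9 - j90 V.
Step 5 — Ohm's law: I = V / Z_total = (155.9 - j90) / (2530 + j251.3) = 0.05751 - j0.04129 A.
Step 6 — Convert to polar: |I| = 0.0708 A, ∠I = -35.7°.

I = 0.0708∠-35.7° A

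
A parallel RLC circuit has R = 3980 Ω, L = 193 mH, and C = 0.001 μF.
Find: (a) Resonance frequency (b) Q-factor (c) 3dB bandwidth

Step 1 — Resonance: ω₀ = 1/√(LC) = 1/√(0.193·1e-09) = 7.198e+04 rad/s.
Step 2 — f₀ = ω₀/(2π) = 1.146e+04 Hz.
Step 3 — Parallel Q: Q = R/(ω₀L) = 3980/(7.198e+04·0.193) = 0.2865.
Step 4 — Bandwidth: Δω = ω₀/Q = 2.513e+05 rad/s; BW = Δω/(2π) = 3.999e+04 Hz.

(a) f₀ = 1.146e+04 Hz  (b) Q = 0.2865  (c) BW = 3.999e+04 Hz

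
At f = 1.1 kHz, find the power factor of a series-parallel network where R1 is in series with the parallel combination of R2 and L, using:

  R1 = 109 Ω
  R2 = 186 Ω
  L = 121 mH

Step 1 — Angular frequency: ω = 2π·f = 2π·1100 = 6912 rad/s.
Step 2 — Component impedances:
  R1: Z = R = 109 Ω
  R2: Z = R = 186 Ω
  L: Z = jωL = j·6912·0.121 = 0 + j836.3 Ω
Step 3 — Parallel branch: R2 || L = 1/(1/R2 + 1/L) = 177.2 + j39.42 Ω.
Step 4 — Series with R1: Z_total = R1 + (R2 || L) = 286.2 + j39.42 Ω = 288.9∠7.8° Ω.
Step 5 — Power factor: PF = cos(φ) = Re(Z)/|Z| = 286.2/288.9 = 0.9907.
Step 6 — Type: Im(Z) = 39.42 ⇒ lagging (phase φ = 7.8°).

PF = 0.9907 (lagging, φ = 7.8°)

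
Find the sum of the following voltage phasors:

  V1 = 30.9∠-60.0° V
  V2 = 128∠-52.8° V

Step 1 — Convert each phasor to rectangular form:
  V1 = 30.9·(cos(-60.0°) + j·sin(-60.0°)) = 15.45 - j26.76 V
  V2 = 128·(cos(-52.8°) + j·sin(-52.8°)) = 77.39 - j102 V
Step 2 — Sum components: V_total = 92.84 - j128.7 V.
Step 3 — Convert to polar: |V_total| = 158.7 V, ∠V_total = -54.2°.

V_total = 158.7∠-54.2° V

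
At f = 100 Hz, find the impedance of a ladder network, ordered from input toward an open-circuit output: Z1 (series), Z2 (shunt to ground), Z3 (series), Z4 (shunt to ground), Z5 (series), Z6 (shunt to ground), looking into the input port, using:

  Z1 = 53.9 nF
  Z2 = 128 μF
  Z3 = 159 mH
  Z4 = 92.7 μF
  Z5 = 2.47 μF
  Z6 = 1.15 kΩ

Step 1 — Angular frequency: ω = 2π·f = 2π·100 = 628.3 rad/s.
Step 2 — Component impedances:
  Z1: Z = 1/(jωC) = -j/(ω·C) = 0 - j2.953e+04 Ω
  Z2: Z = 1/(jωC) = -j/(ω·C) = 0 - j12.43 Ω
  Z3: Z = jωL = j·628.3·0.159 = 0 + j99.9 Ω
  Z4: Z = 1/(jωC) = -j/(ω·C) = 0 - j17.17 Ω
  Z5: Z = 1/(jωC) = -j/(ω·C) = 0 - j644.4 Ω
  Z6: Z = R = 1150 Ω
Step 3 — Ladder network (open output): work backward from the far end, alternating series and parallel combinations. Z_in = 0.006006 - j2.954e+04 Ω = 2.954e+04∠-90.0° Ω.

Z = 0.006006 - j2.954e+04 Ω = 2.954e+04∠-90.0° Ω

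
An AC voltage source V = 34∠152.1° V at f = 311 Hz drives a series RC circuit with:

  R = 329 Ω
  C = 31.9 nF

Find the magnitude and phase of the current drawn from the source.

Step 1 — Angular frequency: ω = 2π·f = 2π·311 = 1954 rad/s.
Step 2 — Component impedances:
  R: Z = R = 329 Ω
  C: Z = 1/(jωC) = -j/(ω·C) = 0 - j1.604e+04 Ω
Step 3 — Series combination: Z_total = R + C = 329 - j1.604e+04 Ω = 1.605e+04∠-88.8° Ω.
Step 4 — Source phasor: V = 34∠152.1° V = -30.05 + j15.91 V.
Step 5 — Ohm's law: I = V / Z_total = (-30.05 + j15.91) / (329 - j1.604e+04) = -0.00103 - j0.001852 A.
Step 6 — Convert to polar: |I| = 0.002119 A, ∠I = -119.1°.

I = 0.002119∠-119.1° A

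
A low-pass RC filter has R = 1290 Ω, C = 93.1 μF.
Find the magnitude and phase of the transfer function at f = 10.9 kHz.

Step 1 — Angular frequency: ω = 2π·1.09e+04 = 6.849e+04 rad/s.
Step 2 — Transfer function: H(jω) = 1/(1 + jωRC).
Step 3 — Denominator: 1 + jωRC = 1 + j·6.849e+04·1290·9.31e-05 = 1 + j8225.
Step 4 — H = 1.478e-08 - j0.0001216.
Step 5 — Magnitude: |H| = 0.0001216 (-78.3 dB); phase: φ = -90.0°.

|H| = 0.0001216 (-78.3 dB), φ = -90.0°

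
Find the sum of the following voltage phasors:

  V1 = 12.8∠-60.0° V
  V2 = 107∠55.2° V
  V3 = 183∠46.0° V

Step 1 — Convert each phasor to rectangular form:
  V1 = 12.8·(cos(-60.0°) + j·sin(-60.0°)) = 6.4 - j11.09 V
  V2 = 107·(cos(55.2°) + j·sin(55.2°)) = 61.07 + j87.86 V
  V3 = 183·(cos(46.0°) + j·sin(46.0°)) = 127.1 + j131.6 V
Step 2 — Sum components: V_total = 194.6 + j208.4 V.
Step 3 — Convert to polar: |V_total| = 285.1 V, ∠V_total = 47.0°.

V_total = 285.1∠47.0° V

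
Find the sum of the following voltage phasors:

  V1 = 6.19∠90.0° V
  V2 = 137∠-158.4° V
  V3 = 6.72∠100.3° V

Step 1 — Convert each phasor to rectangular form:
  V1 = 6.19·(cos(90.0°) + j·sin(90.0°)) = 0 + j6.19 V
  V2 = 137·(cos(-158.4°) + j·sin(-158.4°)) = -127.4 - j50.43 V
  V3 = 6.72·(cos(100.3°) + j·sin(100.3°)) = -1.202 + j6.612 V
Step 2 — Sum components: V_total = -128.6 - j37.63 V.
Step 3 — Convert to polar: |V_total| = 134 V, ∠V_total = -163.7°.

V_total = 134∠-163.7° V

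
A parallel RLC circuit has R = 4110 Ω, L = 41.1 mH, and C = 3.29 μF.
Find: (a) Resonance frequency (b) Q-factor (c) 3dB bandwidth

Step 1 — Resonance: ω₀ = 1/√(LC) = 1/√(0.0411·3.29e-06) = 2719 rad/s.
Step 2 — f₀ = ω₀/(2π) = 432.8 Hz.
Step 3 — Parallel Q: Q = R/(ω₀L) = 4110/(2719·0.0411) = 36.77.
Step 4 — Bandwidth: Δω = ω₀/Q = 73.95 rad/s; BW = Δω/(2π) = 11.77 Hz.

(a) f₀ = 432.8 Hz  (b) Q = 36.77  (c) BW = 11.77 Hz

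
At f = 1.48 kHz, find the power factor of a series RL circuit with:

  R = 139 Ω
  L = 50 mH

Step 1 — Angular frequency: ω = 2π·f = 2π·1480 = 9299 rad/s.
Step 2 — Component impedances:
  R: Z = R = 139 Ω
  L: Z = jωL = j·9299·0.05 = 0 + j465 Ω
Step 3 — Series combination: Z_total = R + L = 139 + j465 Ω = 485.3∠73.4° Ω.
Step 4 — Power factor: PF = cos(φ) = Re(Z)/|Z| = 139/485.3 = 0.2864.
Step 5 — Type: Im(Z) = 465 ⇒ lagging (phase φ = 73.4°).

PF = 0.2864 (lagging, φ = 73.4°)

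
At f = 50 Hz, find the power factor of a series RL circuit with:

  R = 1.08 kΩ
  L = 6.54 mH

Step 1 — Angular frequency: ω = 2π·f = 2π·50 = 314.2 rad/s.
Step 2 — Component impedances:
  R: Z = R = 1080 Ω
  L: Z = jωL = j·314.2·0.00654 = 0 + j2.055 Ω
Step 3 — Series combination: Z_total = R + L = 1080 + j2.055 Ω = 1080∠0.1° Ω.
Step 4 — Power factor: PF = cos(φ) = Re(Z)/|Z| = 1080/1080 = 1.
Step 5 — Type: Im(Z) = 2.055 ⇒ lagging (phase φ = 0.1°).

PF = 1 (lagging, φ = 0.1°)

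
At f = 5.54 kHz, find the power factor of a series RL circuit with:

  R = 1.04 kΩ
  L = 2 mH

Step 1 — Angular frequency: ω = 2π·f = 2π·5540 = 3.481e+04 rad/s.
Step 2 — Component impedances:
  R: Z = R = 1040 Ω
  L: Z = jωL = j·3.481e+04·0.002 = 0 + j69.62 Ω
Step 3 — Series combination: Z_total = R + L = 1040 + j69.62 Ω = 1042∠3.8° Ω.
Step 4 — Power factor: PF = cos(φ) = Re(Z)/|Z| = 1040/1042.3 = 0.9978.
Step 5 — Type: Im(Z) = 69.62 ⇒ lagging (phase φ = 3.8°).

PF = 0.9978 (lagging, φ = 3.8°)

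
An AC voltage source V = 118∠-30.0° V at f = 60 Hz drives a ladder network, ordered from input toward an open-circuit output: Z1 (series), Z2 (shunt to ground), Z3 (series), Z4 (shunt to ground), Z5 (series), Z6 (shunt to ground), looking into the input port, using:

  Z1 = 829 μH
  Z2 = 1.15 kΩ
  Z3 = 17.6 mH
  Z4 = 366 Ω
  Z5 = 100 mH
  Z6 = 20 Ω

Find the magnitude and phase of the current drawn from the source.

Step 1 — Angular frequency: ω = 2π·f = 2π·60 = 377 rad/s.
Step 2 — Component impedances:
  Z1: Z = jωL = j·377·0.000829 = 0 + j0.3125 Ω
  Z2: Z = R = 1150 Ω
  Z3: Z = jωL = j·377·0.0176 = 0 + j6.635 Ω
  Z4: Z = R = 366 Ω
  Z5: Z = jωL = j·377·0.1 = 0 + j37.7 Ω
  Z6: Z = R = 20 Ω
Step 3 — Ladder network (open output): work backward from the far end, alternating series and parallel combinations. Z_in = 23.15 + j38.96 Ω = 45.32∠59.3° Ω.
Step 4 — Source phasor: V = 118∠-30.0° V = 102.2 - j59 V.
Step 5 — Ohm's law: I = V / Z_total = (102.2 - j59) / (23.15 + j38.96) = 0.03236 - j2.603 A.
Step 6 — Convert to polar: |I| = 2.604 A, ∠I = -89.3°.

I = 2.604∠-89.3° A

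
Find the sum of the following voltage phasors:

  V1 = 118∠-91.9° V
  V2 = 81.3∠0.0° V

Step 1 — Convert each phasor to rectangular form:
  V1 = 118·(cos(-91.9°) + j·sin(-91.9°)) = -3.912 - j117.9 V
  V2 = 81.3·(cos(0.0°) + j·sin(0.0°)) = 81.3 V
Step 2 — Sum components: V_total = 77.39 - j117.9 V.
Step 3 — Convert to polar: |V_total| = 141.1 V, ∠V_total = -56.7°.

V_total = 141.1∠-56.7° V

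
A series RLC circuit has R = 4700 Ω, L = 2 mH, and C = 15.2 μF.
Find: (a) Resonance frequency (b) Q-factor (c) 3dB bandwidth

Step 1 — Resonance condition Im(Z)=0 gives ω₀ = 1/√(LC).
Step 2 — ω₀ = 1/√(0.002·1.52e-05) = 5735 rad/s.
Step 3 — f₀ = ω₀/(2π) = 912.8 Hz.
Step 4 — Series Q: Q = ω₀L/R = 5735·0.002/4700 = 0.002441.
Step 5 — 3dB bandwidth: Δω = ω₀/Q = 2.35e+06 rad/s; BW = Δω/(2π) = 3.74e+05 Hz.

(a) f₀ = 912.8 Hz  (b) Q = 0.002441  (c) BW = 3.74e+05 Hz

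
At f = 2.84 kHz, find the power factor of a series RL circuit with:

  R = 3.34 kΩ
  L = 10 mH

Step 1 — Angular frequency: ω = 2π·f = 2π·2840 = 1.784e+04 rad/s.
Step 2 — Component impedances:
  R: Z = R = 3340 Ω
  L: Z = jωL = j·1.784e+04·0.01 = 0 + j178.4 Ω
Step 3 — Series combination: Z_total = R + L = 3340 + j178.4 Ω = 3345∠3.1° Ω.
Step 4 — Power factor: PF = cos(φ) = Re(Z)/|Z| = 3340/3344.8 = 0.9986.
Step 5 — Type: Im(Z) = 178.4 ⇒ lagging (phase φ = 3.1°).

PF = 0.9986 (lagging, φ = 3.1°)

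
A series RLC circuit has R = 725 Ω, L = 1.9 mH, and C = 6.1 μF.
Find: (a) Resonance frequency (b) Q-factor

Step 1 — Resonance condition Im(Z)=0 gives ω₀ = 1/√(LC).
Step 2 — ω₀ = 1/√(0.0019·6.1e-06) = 9289 rad/s.
Step 3 — f₀ = ω₀/(2π) = 1478 Hz.
Step 4 — Series Q: Q = ω₀L/R = 9289·0.0019/725 = 0.02434.

(a) f₀ = 1478 Hz  (b) Q = 0.02434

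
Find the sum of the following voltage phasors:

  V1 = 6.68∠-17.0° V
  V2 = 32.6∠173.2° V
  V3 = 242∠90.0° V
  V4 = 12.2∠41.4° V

Step 1 — Convert each phasor to rectangular form:
  V1 = 6.68·(cos(-17.0°) + j·sin(-17.0°)) = 6.388 - j1.953 V
  V2 = 32.6·(cos(173.2°) + j·sin(173.2°)) = -32.37 + j3.86 V
  V3 = 242·(cos(90.0°) + j·sin(90.0°)) = 0 + j242 V
  V4 = 12.2·(cos(41.4°) + j·sin(41.4°)) = 9.151 + j8.068 V
Step 2 — Sum components: V_total = -16.83 + j252 V.
Step 3 — Convert to polar: |V_total| = 252.5 V, ∠V_total = 93.8°.

V_total = 252.5∠93.8° V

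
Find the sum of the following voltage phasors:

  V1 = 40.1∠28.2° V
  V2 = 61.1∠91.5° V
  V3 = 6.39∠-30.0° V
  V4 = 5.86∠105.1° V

Step 1 — Convert each phasor to rectangular form:
  V1 = 40.1·(cos(28.2°) + j·sin(28.2°)) = 35.34 + j18.95 V
  V2 = 61.1·(cos(91.5°) + j·sin(91.5°)) = -1.599 + j61.08 V
  V3 = 6.39·(cos(-30.0°) + j·sin(-30.0°)) = 5.534 - j3.195 V
  V4 = 5.86·(cos(105.1°) + j·sin(105.1°)) = -1.527 + j5.658 V
Step 2 — Sum components: V_total = 37.75 + j82.49 V.
Step 3 — Convert to polar: |V_total| = 90.72 V, ∠V_total = 65.4°.

V_total = 90.72∠65.4° V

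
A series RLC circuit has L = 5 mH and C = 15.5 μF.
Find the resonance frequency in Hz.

Step 1 — Resonance condition Im(Z)=0 gives ω₀ = 1/√(LC).
Step 2 — ω₀ = 1/√(0.005·1.55e-05) = 3592 rad/s.
Step 3 — f₀ = ω₀/(2π) = 571.7 Hz.

f₀ = 571.7 Hz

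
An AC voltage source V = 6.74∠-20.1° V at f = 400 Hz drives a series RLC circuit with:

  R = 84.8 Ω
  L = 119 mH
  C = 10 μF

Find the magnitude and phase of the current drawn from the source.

Step 1 — Angular frequency: ω = 2π·f = 2π·400 = 2513 rad/s.
Step 2 — Component impedances:
  R: Z = R = 84.8 Ω
  L: Z = jωL = j·2513·0.119 = 0 + j299.1 Ω
  C: Z = 1/(jωC) = -j/(ω·C) = 0 - j39.79 Ω
Step 3 — Series combination: Z_total = R + L + C = 84.8 + j259.3 Ω = 272.8∠71.9° Ω.
Step 4 — Source phasor: V = 6.74∠-20.1° V = 6.329 - j2.316 V.
Step 5 — Ohm's law: I = V / Z_total = (6.329 - j2.316) / (84.8 + j259.3) = -0.0008579 - j0.02469 A.
Step 6 — Convert to polar: |I| = 0.02471 A, ∠I = -92.0°.

I = 0.02471∠-92.0° A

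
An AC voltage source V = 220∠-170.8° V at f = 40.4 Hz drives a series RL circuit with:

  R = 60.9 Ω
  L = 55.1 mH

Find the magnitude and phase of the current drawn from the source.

Step 1 — Angular frequency: ω = 2π·f = 2π·40.4 = 253.8 rad/s.
Step 2 — Component impedances:
  R: Z = R = 60.9 Ω
  L: Z = jωL = j·253.8·0.0551 = 0 + j13.99 Ω
Step 3 — Series combination: Z_total = R + L = 60.9 + j13.99 Ω = 62.49∠12.9° Ω.
Step 4 — Source phasor: V = 220∠-170.8° V = -217.2 - j35.17 V.
Step 5 — Ohm's law: I = V / Z_total = (-217.2 - j35.17) / (60.9 + j13.99) = -3.513 + j0.2293 A.
Step 6 — Convert to polar: |I| = 3.521 A, ∠I = 176.3°.

I = 3.521∠176.3° A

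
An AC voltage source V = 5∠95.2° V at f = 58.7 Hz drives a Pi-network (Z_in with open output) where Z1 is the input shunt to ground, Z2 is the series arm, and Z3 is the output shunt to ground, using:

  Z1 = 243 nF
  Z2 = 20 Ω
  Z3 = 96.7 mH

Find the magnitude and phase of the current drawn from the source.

Step 1 — Angular frequency: ω = 2π·f = 2π·58.7 = 368.8 rad/s.
Step 2 — Component impedances:
  Z1: Z = 1/(jωC) = -j/(ω·C) = 0 - j1.116e+04 Ω
  Z2: Z = R = 20 Ω
  Z3: Z = jωL = j·368.8·0.0967 = 0 + j35.67 Ω
Step 3 — With open output, the series arm Z2 and the output shunt Z3 appear in series to ground: Z2 + Z3 = 20 + j35.67 Ω.
Step 4 — Parallel with input shunt Z1: Z_in = Z1 || (Z2 + Z3) = 20.13 + j35.74 Ω = 41.02∠60.6° Ω.
Step 5 — Source phasor: V = 5∠95.2° V = -0.4532 + j4.979 V.
Step 6 — Ohm's law: I = V / Z_total = (-0.4532 + j4.979) / (20.13 + j35.74) = 0.1003 + j0.06919 A.
Step 7 — Convert to polar: |I| = 0.1219 A, ∠I = 34.6°.

I = 0.1219∠34.6° A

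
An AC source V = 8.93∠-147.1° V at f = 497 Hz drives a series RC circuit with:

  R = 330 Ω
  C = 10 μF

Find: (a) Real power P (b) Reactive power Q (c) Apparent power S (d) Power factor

Step 1 — Angular frequency: ω = 2π·f = 2π·497 = 3123 rad/s.
Step 2 — Component impedances:
  R: Z = R = 330 Ω
  C: Z = 1/(jωC) = -j/(ω·C) = 0 - j32.02 Ω
Step 3 — Series combination: Z_total = R + C = 330 - j32.02 Ω = 331.6∠-5.5° Ω.
Step 4 — Source phasor: V = 8.93∠-147.1° V = -7.498 - j4.851 V.
Step 5 — Current: I = V / Z = -0.0211 - j0.01675 A = 0.02693∠-141.6° A.
Step 6 — Complex power: S = V·I* = 0.2394 - j0.02323 VA.
Step 7 — Real power: P = Re(S) = 0.2394 W.
Step 8 — Reactive power: Q = Im(S) = -0.02323 VAR.
Step 9 — Apparent power: |S| = 0.2405 VA.
Step 10 — Power factor: PF = P/|S| = 0.9953 (leading).

(a) P = 0.2394 W  (b) Q = -0.02323 VAR  (c) S = 0.2405 VA  (d) PF = 0.9953 (leading)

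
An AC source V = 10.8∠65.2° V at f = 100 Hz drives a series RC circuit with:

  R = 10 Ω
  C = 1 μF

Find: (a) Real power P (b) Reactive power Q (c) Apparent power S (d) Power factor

Step 1 — Angular frequency: ω = 2π·f = 2π·100 = 628.3 rad/s.
Step 2 — Component impedances:
  R: Z = R = 10 Ω
  C: Z = 1/(jωC) = -j/(ω·C) = 0 - j1592 Ω
Step 3 — Series combination: Z_total = R + C = 10 - j1592 Ω = 1592∠-89.6° Ω.
Step 4 — Source phasor: V = 10.8∠65.2° V = 4.53 + j9.804 V.
Step 5 — Current: I = V / Z = -0.006142 + j0.002885 A = 0.006786∠154.8° A.
Step 6 — Complex power: S = V·I* = 0.0004605 - j0.07328 VA.
Step 7 — Real power: P = Re(S) = 0.0004605 W.
Step 8 — Reactive power: Q = Im(S) = -0.07328 VAR.
Step 9 — Apparent power: |S| = 0.07329 VA.
Step 10 — Power factor: PF = P/|S| = 0.006283 (leading).

(a) P = 0.0004605 W  (b) Q = -0.07328 VAR  (c) S = 0.07329 VA  (d) PF = 0.006283 (leading)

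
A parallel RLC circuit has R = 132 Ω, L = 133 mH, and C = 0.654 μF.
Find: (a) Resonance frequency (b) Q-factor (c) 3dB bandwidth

Step 1 — Resonance: ω₀ = 1/√(LC) = 1/√(0.133·6.54e-07) = 3391 rad/s.
Step 2 — f₀ = ω₀/(2π) = 539.6 Hz.
Step 3 — Parallel Q: Q = R/(ω₀L) = 132/(3391·0.133) = 0.2927.
Step 4 — Bandwidth: Δω = ω₀/Q = 1.158e+04 rad/s; BW = Δω/(2π) = 1844 Hz.

(a) f₀ = 539.6 Hz  (b) Q = 0.2927  (c) BW = 1844 Hz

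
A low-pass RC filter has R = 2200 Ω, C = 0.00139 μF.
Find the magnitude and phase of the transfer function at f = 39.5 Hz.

Step 1 — Angular frequency: ω = 2π·39.5 = 248.2 rad/s.
Step 2 — Transfer function: H(jω) = 1/(1 + jωRC).
Step 3 — Denominator: 1 + jωRC = 1 + j·248.2·2200·1.39e-09 = 1 + j0.000759.
Step 4 — H = 1 - j0.000759.
Step 5 — Magnitude: |H| = 1 (-0.0 dB); phase: φ = -0.0°.

|H| = 1 (-0.0 dB), φ = -0.0°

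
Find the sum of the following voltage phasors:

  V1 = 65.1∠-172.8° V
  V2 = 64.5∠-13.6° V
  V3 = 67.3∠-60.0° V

Step 1 — Convert each phasor to rectangular form:
  V1 = 65.1·(cos(-172.8°) + j·sin(-172.8°)) = -64.59 - j8.159 V
  V2 = 64.5·(cos(-13.6°) + j·sin(-13.6°)) = 62.69 - j15.17 V
  V3 = 67.3·(cos(-60.0°) + j·sin(-60.0°)) = 33.65 - j58.28 V
Step 2 — Sum components: V_total = 31.75 - j81.61 V.
Step 3 — Convert to polar: |V_total| = 87.57 V, ∠V_total = -68.7°.

V_total = 87.57∠-68.7° V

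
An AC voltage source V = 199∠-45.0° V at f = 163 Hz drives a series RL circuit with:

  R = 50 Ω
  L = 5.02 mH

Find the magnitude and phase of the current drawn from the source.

Step 1 — Angular frequency: ω = 2π·f = 2π·163 = 1024 rad/s.
Step 2 — Component impedances:
  R: Z = R = 50 Ω
  L: Z = jωL = j·1024·0.00502 = 0 + j5.141 Ω
Step 3 — Series combination: Z_total = R + L = 50 + j5.141 Ω = 50.26∠5.9° Ω.
Step 4 — Source phasor: V = 199∠-45.0° V = 140.7 - j140.7 V.
Step 5 — Ohm's law: I = V / Z_total = (140.7 - j140.7) / (50 + j5.141) = 2.498 - j3.071 A.
Step 6 — Convert to polar: |I| = 3.959 A, ∠I = -50.9°.

I = 3.959∠-50.9° A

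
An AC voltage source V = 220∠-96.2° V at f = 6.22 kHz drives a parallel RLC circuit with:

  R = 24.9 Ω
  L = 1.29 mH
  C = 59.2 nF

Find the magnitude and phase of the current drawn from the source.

Step 1 — Angular frequency: ω = 2π·f = 2π·6220 = 3.908e+04 rad/s.
Step 2 — Component impedances:
  R: Z = R = 24.9 Ω
  L: Z = jωL = j·3.908e+04·0.00129 = 0 + j50.42 Ω
  C: Z = 1/(jωC) = -j/(ω·C) = 0 - j432.2 Ω
Step 3 — Parallel combination: 1/Z_total = 1/R + 1/L + 1/C; Z_total = 20.92 + j9.126 Ω = 22.82∠23.6° Ω.
Step 4 — Source phasor: V = 220∠-96.2° V = -23.76 - j218.7 V.
Step 5 — Ohm's law: I = V / Z_total = (-23.76 - j218.7) / (20.92 + j9.126) = -4.786 - j8.367 A.
Step 6 — Convert to polar: |I| = 9.64 A, ∠I = -119.8°.

I = 9.64∠-119.8° A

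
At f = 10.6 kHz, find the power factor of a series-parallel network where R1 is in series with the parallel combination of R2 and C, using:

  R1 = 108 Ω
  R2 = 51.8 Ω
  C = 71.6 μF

Step 1 — Angular frequency: ω = 2π·f = 2π·1.06e+04 = 6.66e+04 rad/s.
Step 2 — Component impedances:
  R1: Z = R = 108 Ω
  R2: Z = R = 51.8 Ω
  C: Z = 1/(jωC) = -j/(ω·C) = 0 - j0.2097 Ω
Step 3 — Parallel branch: R2 || C = 1/(1/R2 + 1/C) = 0.0008489 - j0.2097 Ω.
Step 4 — Series with R1: Z_total = R1 + (R2 || C) = 108 - j0.2097 Ω = 108∠-0.1° Ω.
Step 5 — Power factor: PF = cos(φ) = Re(Z)/|Z| = 108/108 = 1.
Step 6 — Type: Im(Z) = -0.2097 ⇒ leading (phase φ = -0.1°).

PF = 1 (leading, φ = -0.1°)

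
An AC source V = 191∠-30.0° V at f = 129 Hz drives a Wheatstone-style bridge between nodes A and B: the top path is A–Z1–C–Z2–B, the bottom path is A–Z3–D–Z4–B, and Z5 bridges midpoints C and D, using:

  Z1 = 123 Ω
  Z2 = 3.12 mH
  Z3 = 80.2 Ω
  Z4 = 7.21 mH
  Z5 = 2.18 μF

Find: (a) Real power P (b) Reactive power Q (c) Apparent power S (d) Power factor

Step 1 — Angular frequency: ω = 2π·f = 2π·129 = 810.5 rad/s.
Step 2 — Component impedances:
  Z1: Z = R = 123 Ω
  Z2: Z = jωL = j·810.5·0.00312 = 0 + j2.529 Ω
  Z3: Z = R = 80.2 Ω
  Z4: Z = jωL = j·810.5·0.00721 = 0 + j5.844 Ω
  Z5: Z = 1/(jωC) = -j/(ω·C) = 0 - j565.9 Ω
Step 3 — Bridge requires nodal analysis (the Z5 bridge couples midpoints C and D, so the two paths cannot be reduced to a simple series/parallel combination). Setting node B to ground and injecting 1 A at node A, the 3-node admittance system at A, C, D solves to V_A = Z_AB = 48.58 + j2.545 Ω = 48.65∠3.0° Ω.
Step 4 — Source phasor: V = 191∠-30.0° V = 165.4 - j95.5 V.
Step 5 — Current: I = V / Z = 3.293 - j2.138 A = 3.926∠-33.0° A.
Step 6 — Complex power: S = V·I* = 748.9 + j39.24 VA.
Step 7 — Real power: P = Re(S) = 748.9 W.
Step 8 — Reactive power: Q = Im(S) = 39.24 VAR.
Step 9 — Apparent power: |S| = 749.9 VA.
Step 10 — Power factor: PF = P/|S| = 0.9986 (lagging).

(a) P = 748.9 W  (b) Q = 39.24 VAR  (c) S = 749.9 VA  (d) PF = 0.9986 (lagging)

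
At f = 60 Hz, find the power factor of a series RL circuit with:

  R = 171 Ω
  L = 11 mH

Step 1 — Angular frequency: ω = 2π·f = 2π·60 = 377 rad/s.
Step 2 — Component impedances:
  R: Z = R = 171 Ω
  L: Z = jωL = j·377·0.011 = 0 + j4.147 Ω
Step 3 — Series combination: Z_total = R + L = 171 + j4.147 Ω = 171.1∠1.4° Ω.
Step 4 — Power factor: PF = cos(φ) = Re(Z)/|Z| = 171/171.05 = 0.9997.
Step 5 — Type: Im(Z) = 4.147 ⇒ lagging (phase φ = 1.4°).

PF = 0.9997 (lagging, φ = 1.4°)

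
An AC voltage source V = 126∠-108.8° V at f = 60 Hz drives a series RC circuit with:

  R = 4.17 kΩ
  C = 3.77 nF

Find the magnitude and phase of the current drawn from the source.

Step 1 — Angular frequency: ω = 2π·f = 2π·60 = 377 rad/s.
Step 2 — Component impedances:
  R: Z = R = 4170 Ω
  C: Z = 1/(jωC) = -j/(ω·C) = 0 - j7.036e+05 Ω
Step 3 — Series combination: Z_total = R + C = 4170 - j7.036e+05 Ω = 7.036e+05∠-89.7° Ω.
Step 4 — Source phasor: V = 126∠-108.8° V = -40.61 - j119.3 V.
Step 5 — Ohm's law: I = V / Z_total = (-40.61 - j119.3) / (4170 - j7.036e+05) = 0.0001692 - j5.871e-05 A.
Step 6 — Convert to polar: |I| = 0.0001791 A, ∠I = -19.1°.

I = 0.0001791∠-19.1° A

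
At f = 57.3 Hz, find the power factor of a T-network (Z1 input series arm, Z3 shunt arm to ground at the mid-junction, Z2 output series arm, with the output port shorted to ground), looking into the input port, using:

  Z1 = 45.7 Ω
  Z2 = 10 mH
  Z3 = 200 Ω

Step 1 — Angular frequency: ω = 2π·f = 2π·57.3 = 360 rad/s.
Step 2 — Component impedances:
  Z1: Z = R = 45.7 Ω
  Z2: Z = jωL = j·360·0.01 = 0 + j3.6 Ω
  Z3: Z = R = 200 Ω
Step 3 — With the output port shorted to ground, the output series arm Z2 runs from the junction to ground; the shunt arm Z3 also runs from the junction to ground. They appear in parallel: Z3 || Z2 = 0.06479 + j3.599 Ω.
Step 4 — Series with input arm Z1: Z_in = Z1 + (Z3 || Z2) = 45.76 + j3.599 Ω = 45.91∠4.5° Ω.
Step 5 — Power factor: PF = cos(φ) = Re(Z)/|Z| = 45.765/45.906 = 0.9969.
Step 6 — Type: Im(Z) = 3.599 ⇒ lagging (phase φ = 4.5°).

PF = 0.9969 (lagging, φ = 4.5°)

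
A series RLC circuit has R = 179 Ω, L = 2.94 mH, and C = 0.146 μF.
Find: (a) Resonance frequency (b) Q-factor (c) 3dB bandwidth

Step 1 — Resonance condition Im(Z)=0 gives ω₀ = 1/√(LC).
Step 2 — ω₀ = 1/√(0.00294·1.46e-07) = 4.827e+04 rad/s.
Step 3 — f₀ = ω₀/(2π) = 7682 Hz.
Step 4 — Series Q: Q = ω₀L/R = 4.827e+04·0.00294/179 = 0.7928.
Step 5 — 3dB bandwidth: Δω = ω₀/Q = 6.088e+04 rad/s; BW = Δω/(2π) = 9690 Hz.

(a) f₀ = 7682 Hz  (b) Q = 0.7928  (c) BW = 9690 Hz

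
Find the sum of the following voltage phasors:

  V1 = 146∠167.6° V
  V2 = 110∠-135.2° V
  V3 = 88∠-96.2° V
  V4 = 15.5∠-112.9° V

Step 1 — Convert each phasor to rectangular form:
  V1 = 146·(cos(167.6°) + j·sin(167.6°)) = -142.6 + j31.35 V
  V2 = 110·(cos(-135.2°) + j·sin(-135.2°)) = -78.05 - j77.51 V
  V3 = 88·(cos(-96.2°) + j·sin(-96.2°)) = -9.504 - j87.49 V
  V4 = 15.5·(cos(-112.9°) + j·sin(-112.9°)) = -6.031 - j14.28 V
Step 2 — Sum components: V_total = -236.2 - j147.9 V.
Step 3 — Convert to polar: |V_total| = 278.7 V, ∠V_total = -147.9°.

V_total = 278.7∠-147.9° V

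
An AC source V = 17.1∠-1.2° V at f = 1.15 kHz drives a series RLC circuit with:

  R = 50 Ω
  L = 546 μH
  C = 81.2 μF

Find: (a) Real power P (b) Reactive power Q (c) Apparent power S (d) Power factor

Step 1 — Angular frequency: ω = 2π·f = 2π·1150 = 7226 rad/s.
Step 2 — Component impedances:
  R: Z = R = 50 Ω
  L: Z = jωL = j·7226·0.000546 = 0 + j3.945 Ω
  C: Z = 1/(jωC) = -j/(ω·C) = 0 - j1.704 Ω
Step 3 — Series combination: Z_total = R + L + C = 50 + j2.241 Ω = 50.05∠2.6° Ω.
Step 4 — Source phasor: V = 17.1∠-1.2° V = 17.1 - j0.3581 V.
Step 5 — Current: I = V / Z = 0.3409 - j0.02244 A = 0.3417∠-3.8° A.
Step 6 — Complex power: S = V·I* = 5.836 + j0.2616 VA.
Step 7 — Real power: P = Re(S) = 5.836 W.
Step 8 — Reactive power: Q = Im(S) = 0.2616 VAR.
Step 9 — Apparent power: |S| = 5.842 VA.
Step 10 — Power factor: PF = P/|S| = 0.999 (lagging).

(a) P = 5.836 W  (b) Q = 0.2616 VAR  (c) S = 5.842 VA  (d) PF = 0.999 (lagging)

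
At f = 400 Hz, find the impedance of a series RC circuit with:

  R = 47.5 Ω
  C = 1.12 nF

Step 1 — Angular frequency: ω = 2π·f = 2π·400 = 2513 rad/s.
Step 2 — Component impedances:
  R: Z = R = 47.5 Ω
  C: Z = 1/(jωC) = -j/(ω·C) = 0 - j3.553e+05 Ω
Step 3 — Series combination: Z_total = R + C = 47.5 - j3.553e+05 Ω = 3.553e+05∠-90.0° Ω.

Z = 47.5 - j3.553e+05 Ω = 3.553e+05∠-90.0° Ω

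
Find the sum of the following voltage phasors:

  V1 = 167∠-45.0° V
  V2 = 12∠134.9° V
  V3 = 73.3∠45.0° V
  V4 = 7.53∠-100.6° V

Step 1 — Convert each phasor to rectangular form:
  V1 = 167·(cos(-45.0°) + j·sin(-45.0°)) = 118.1 - j118.1 V
  V2 = 12·(cos(134.9°) + j·sin(134.9°)) = -8.47 + j8.5 V
  V3 = 73.3·(cos(45.0°) + j·sin(45.0°)) = 51.83 + j51.83 V
  V4 = 7.53·(cos(-100.6°) + j·sin(-100.6°)) = -1.385 - j7.402 V
Step 2 — Sum components: V_total = 160.1 - j65.16 V.
Step 3 — Convert to polar: |V_total| = 172.8 V, ∠V_total = -22.2°.

V_total = 172.8∠-22.2° V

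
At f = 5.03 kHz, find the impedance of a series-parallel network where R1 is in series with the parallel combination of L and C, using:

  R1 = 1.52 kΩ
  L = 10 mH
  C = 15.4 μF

Step 1 — Angular frequency: ω = 2π·f = 2π·5030 = 3.16e+04 rad/s.
Step 2 — Component impedances:
  R1: Z = R = 1520 Ω
  L: Z = jωL = j·3.16e+04·0.01 = 0 + j316 Ω
  C: Z = 1/(jωC) = -j/(ω·C) = 0 - j2.055 Ω
Step 3 — Parallel branch: L || C = 1/(1/L + 1/C) = 0 - j2.068 Ω.
Step 4 — Series with R1: Z_total = R1 + (L || C) = 1520 - j2.068 Ω = 1520∠-0.1° Ω.

Z = 1520 - j2.068 Ω = 1520∠-0.1° Ω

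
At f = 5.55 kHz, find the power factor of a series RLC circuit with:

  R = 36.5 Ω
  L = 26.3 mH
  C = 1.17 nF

Step 1 — Angular frequency: ω = 2π·f = 2π·5550 = 3.487e+04 rad/s.
Step 2 — Component impedances:
  R: Z = R = 36.5 Ω
  L: Z = jωL = j·3.487e+04·0.0263 = 0 + j917.1 Ω
  C: Z = 1/(jωC) = -j/(ω·C) = 0 - j2.451e+04 Ω
Step 3 — Series combination: Z_total = R + L + C = 36.5 - j2.359e+04 Ω = 2.359e+04∠-89.9° Ω.
Step 4 — Power factor: PF = cos(φ) = Re(Z)/|Z| = 36.5/2.359e+04 = 0.001547.
Step 5 — Type: Im(Z) = -2.359e+04 ⇒ leading (phase φ = -89.9°).

PF = 0.001547 (leading, φ = -89.9°)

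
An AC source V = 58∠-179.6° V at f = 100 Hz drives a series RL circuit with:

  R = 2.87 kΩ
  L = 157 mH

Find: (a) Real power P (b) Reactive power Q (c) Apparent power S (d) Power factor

Step 1 — Angular frequency: ω = 2π·f = 2π·100 = 628.3 rad/s.
Step 2 — Component impedances:
  R: Z = R = 2870 Ω
  L: Z = jωL = j·628.3·0.157 = 0 + j98.65 Ω
Step 3 — Series combination: Z_total = R + L = 2870 + j98.65 Ω = 2872∠2.0° Ω.
Step 4 — Source phasor: V = 58∠-179.6° V = -58 - j0.4049 V.
Step 5 — Current: I = V / Z = -0.02019 + j0.0005529 A = 0.0202∠178.4° A.
Step 6 — Complex power: S = V·I* = 1.171 + j0.04024 VA.
Step 7 — Real power: P = Re(S) = 1.171 W.
Step 8 — Reactive power: Q = Im(S) = 0.04024 VAR.
Step 9 — Apparent power: |S| = 1.171 VA.
Step 10 — Power factor: PF = P/|S| = 0.9994 (lagging).

(a) P = 1.171 W  (b) Q = 0.04024 VAR  (c) S = 1.171 VA  (d) PF = 0.9994 (lagging)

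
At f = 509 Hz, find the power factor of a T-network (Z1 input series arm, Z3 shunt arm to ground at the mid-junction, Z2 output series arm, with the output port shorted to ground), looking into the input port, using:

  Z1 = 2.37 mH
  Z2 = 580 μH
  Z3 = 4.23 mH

Step 1 — Angular frequency: ω = 2π·f = 2π·509 = 3198 rad/s.
Step 2 — Component impedances:
  Z1: Z = jωL = j·3198·0.00237 = 0 + j7.58 Ω
  Z2: Z = jωL = j·3198·0.00058 = 0 + j1.855 Ω
  Z3: Z = jωL = j·3198·0.00423 = 0 + j13.53 Ω
Step 3 — With the output port shorted to ground, the output series arm Z2 runs from the junction to ground; the shunt arm Z3 also runs from the junction to ground. They appear in parallel: Z3 || Z2 = 0 + j1.631 Ω.
Step 4 — Series with input arm Z1: Z_in = Z1 + (Z3 || Z2) = 0 + j9.211 Ω = 9.211∠90.0° Ω.
Step 5 — Power factor: PF = cos(φ) = Re(Z)/|Z| = 0/9.211 = 0.
Step 6 — Type: Im(Z) = 9.211 ⇒ lagging (phase φ = 90.0°).

PF = 0 (lagging, φ = 90.0°)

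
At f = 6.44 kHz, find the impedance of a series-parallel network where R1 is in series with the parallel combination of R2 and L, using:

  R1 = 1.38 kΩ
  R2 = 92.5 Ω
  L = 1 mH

Step 1 — Angular frequency: ω = 2π·f = 2π·6440 = 4.046e+04 rad/s.
Step 2 — Component impedances:
  R1: Z = R = 1380 Ω
  R2: Z = R = 92.5 Ω
  L: Z = jωL = j·4.046e+04·0.001 = 0 + j40.46 Ω
Step 3 — Parallel branch: R2 || L = 1/(1/R2 + 1/L) = 14.86 + j33.96 Ω.
Step 4 — Series with R1: Z_total = R1 + (R2 || L) = 1395 + j33.96 Ω = 1395∠1.4° Ω.

Z = 1395 + j33.96 Ω = 1395∠1.4° Ω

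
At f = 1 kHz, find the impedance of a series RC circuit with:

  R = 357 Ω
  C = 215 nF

Step 1 — Angular frequency: ω = 2π·f = 2π·1000 = 6283 rad/s.
Step 2 — Component impedances:
  R: Z = R = 357 Ω
  C: Z = 1/(jωC) = -j/(ω·C) = 0 - j740.3 Ω
Step 3 — Series combination: Z_total = R + C = 357 - j740.3 Ω = 821.8∠-64.3° Ω.

Z = 357 - j740.3 Ω = 821.8∠-64.3° Ω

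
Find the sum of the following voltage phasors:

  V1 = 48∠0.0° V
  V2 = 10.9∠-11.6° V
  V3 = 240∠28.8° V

Step 1 — Convert each phasor to rectangular form:
  V1 = 48·(cos(0.0°) + j·sin(0.0°)) = 48 V
  V2 = 10.9·(cos(-11.6°) + j·sin(-11.6°)) = 10.68 - j2.192 V
  V3 = 240·(cos(28.8°) + j·sin(28.8°)) = 210.3 + j115.6 V
Step 2 — Sum components: V_total = 269 + j113.4 V.
Step 3 — Convert to polar: |V_total| = 291.9 V, ∠V_total = 22.9°.

V_total = 291.9∠22.9° V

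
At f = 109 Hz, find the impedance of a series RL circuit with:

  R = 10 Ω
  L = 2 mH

Step 1 — Angular frequency: ω = 2π·f = 2π·109 = 684.9 rad/s.
Step 2 — Component impedances:
  R: Z = R = 10 Ω
  L: Z = jωL = j·684.9·0.002 = 0 + j1.37 Ω
Step 3 — Series combination: Z_total = R + L = 10 + j1.37 Ω = 10.09∠7.8° Ω.

Z = 10 + j1.37 Ω = 10.09∠7.8° Ω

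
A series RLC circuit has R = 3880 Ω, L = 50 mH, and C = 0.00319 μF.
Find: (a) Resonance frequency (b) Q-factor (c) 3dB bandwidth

Step 1 — Resonance: ω₀ = 1/√(LC) = 1/√(0.05·3.19e-09) = 7.918e+04 rad/s.
Step 2 — f₀ = ω₀/(2π) = 1.26e+04 Hz.
Step 3 — Series Q: Q = ω₀L/R = 7.918e+04·0.05/3880 = 1.02.
Step 4 — Bandwidth: Δω = ω₀/Q = 7.76e+04 rad/s; BW = Δω/(2π) = 1.235e+04 Hz.

(a) f₀ = 1.26e+04 Hz  (b) Q = 1.02  (c) BW = 1.235e+04 Hz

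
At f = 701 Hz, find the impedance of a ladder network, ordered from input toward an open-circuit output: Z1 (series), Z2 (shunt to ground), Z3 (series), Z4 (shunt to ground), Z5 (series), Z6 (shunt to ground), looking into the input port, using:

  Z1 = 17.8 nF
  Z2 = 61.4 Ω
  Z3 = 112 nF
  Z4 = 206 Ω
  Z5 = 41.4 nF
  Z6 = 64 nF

Step 1 — Angular frequency: ω = 2π·f = 2π·701 = 4405 rad/s.
Step 2 — Component impedances:
  Z1: Z = 1/(jωC) = -j/(ω·C) = 0 - j1.276e+04 Ω
  Z2: Z = R = 61.4 Ω
  Z3: Z = 1/(jωC) = -j/(ω·C) = 0 - j2027 Ω
  Z4: Z = R = 206 Ω
  Z5: Z = 1/(jωC) = -j/(ω·C) = 0 - j5484 Ω
  Z6: Z = 1/(jωC) = -j/(ω·C) = 0 - j3547 Ω
Step 3 — Ladder network (open output): work backward from the far end, alternating series and parallel combinations. Z_in = 61.16 - j1.276e+04 Ω = 1.276e+04∠-89.7° Ω.

Z = 61.16 - j1.276e+04 Ω = 1.276e+04∠-89.7° Ω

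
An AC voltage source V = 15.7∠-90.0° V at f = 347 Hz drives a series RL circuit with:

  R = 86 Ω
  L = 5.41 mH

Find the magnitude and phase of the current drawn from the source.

Step 1 — Angular frequency: ω = 2π·f = 2π·347 = 2180 rad/s.
Step 2 — Component impedances:
  R: Z = R = 86 Ω
  L: Z = jωL = j·2180·0.00541 = 0 + j11.8 Ω
Step 3 — Series combination: Z_total = R + L = 86 + j11.8 Ω = 86.81∠7.8° Ω.
Step 4 — Source phasor: V = 15.7∠-90.0° V = 0 - j15.7 V.
Step 5 — Ohm's law: I = V / Z_total = (0 - j15.7) / (86 + j11.8) = -0.02458 - j0.1792 A.
Step 6 — Convert to polar: |I| = 0.1809 A, ∠I = -97.8°.

I = 0.1809∠-97.8° A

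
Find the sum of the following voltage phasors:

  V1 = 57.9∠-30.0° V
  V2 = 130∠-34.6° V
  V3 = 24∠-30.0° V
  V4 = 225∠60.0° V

Step 1 — Convert each phasor to rectangular form:
  V1 = 57.9·(cos(-30.0°) + j·sin(-30.0°)) = 50.14 - j28.95 V
  V2 = 130·(cos(-34.6°) + j·sin(-34.6°)) = 107 - j73.82 V
  V3 = 24·(cos(-30.0°) + j·sin(-30.0°)) = 20.78 - j12 V
  V4 = 225·(cos(60.0°) + j·sin(60.0°)) = 112.5 + j194.9 V
Step 2 — Sum components: V_total = 290.4 + j80.09 V.
Step 3 — Convert to polar: |V_total| = 301.3 V, ∠V_total = 15.4°.

V_total = 301.3∠15.4° V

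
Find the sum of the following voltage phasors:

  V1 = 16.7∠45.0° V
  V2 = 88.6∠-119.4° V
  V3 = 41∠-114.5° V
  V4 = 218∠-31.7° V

Step 1 — Convert each phasor to rectangular form:
  V1 = 16.7·(cos(45.0°) + j·sin(45.0°)) = 11.81 + j11.81 V
  V2 = 88.6·(cos(-119.4°) + j·sin(-119.4°)) = -43.49 - j77.19 V
  V3 = 41·(cos(-114.5°) + j·sin(-114.5°)) = -17 - j37.31 V
  V4 = 218·(cos(-31.7°) + j·sin(-31.7°)) = 185.5 - j114.6 V
Step 2 — Sum components: V_total = 136.8 - j217.2 V.
Step 3 — Convert to polar: |V_total| = 256.7 V, ∠V_total = -57.8°.

V_total = 256.7∠-57.8° V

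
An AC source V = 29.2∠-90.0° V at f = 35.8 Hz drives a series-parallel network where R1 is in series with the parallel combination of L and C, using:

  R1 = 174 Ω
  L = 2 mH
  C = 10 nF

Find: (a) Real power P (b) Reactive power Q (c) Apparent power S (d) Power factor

Step 1 — Angular frequency: ω = 2π·f = 2π·35.8 = 224.9 rad/s.
Step 2 — Component impedances:
  R1: Z = R = 174 Ω
  L: Z = jωL = j·224.9·0.002 = 0 + j0.4499 Ω
  C: Z = 1/(jωC) = -j/(ω·C) = 0 - j4.446e+05 Ω
Step 3 — Parallel branch: L || C = 1/(1/L + 1/C) = 0 + j0.4499 Ω.
Step 4 — Series with R1: Z_total = R1 + (L || C) = 174 + j0.4499 Ω = 174∠0.1° Ω.
Step 5 — Source phasor: V = 29.2∠-90.0° V = 0 - j29.2 V.
Step 6 — Current: I = V / Z = -0.0004339 - j0.1678 A = 0.1678∠-90.1° A.
Step 7 — Complex power: S = V·I* = 4.9 + j0.01267 VA.
Step 8 — Real power: P = Re(S) = 4.9 W.
Step 9 — Reactive power: Q = Im(S) = 0.01267 VAR.
Step 10 — Apparent power: |S| = 4.9 VA.
Step 11 — Power factor: PF = P/|S| = 1 (lagging).

(a) P = 4.9 W  (b) Q = 0.01267 VAR  (c) S = 4.9 VA  (d) PF = 1 (lagging)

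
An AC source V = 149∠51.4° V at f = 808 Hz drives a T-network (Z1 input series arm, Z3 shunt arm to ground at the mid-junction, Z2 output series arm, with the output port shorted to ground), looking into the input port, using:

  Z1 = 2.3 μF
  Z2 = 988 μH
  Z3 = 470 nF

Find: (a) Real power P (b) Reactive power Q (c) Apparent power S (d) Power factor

Step 1 — Angular frequency: ω = 2π·f = 2π·808 = 5077 rad/s.
Step 2 — Component impedances:
  Z1: Z = 1/(jωC) = -j/(ω·C) = 0 - j85.64 Ω
  Z2: Z = jωL = j·5077·0.000988 = 0 + j5.016 Ω
  Z3: Z = 1/(jωC) = -j/(ω·C) = 0 - j419.1 Ω
Step 3 — With the output port shorted to ground, the output series arm Z2 runs from the junction to ground; the shunt arm Z3 also runs from the junction to ground. They appear in parallel: Z3 || Z2 = 0 + j5.077 Ω.
Step 4 — Series with input arm Z1: Z_in = Z1 + (Z3 || Z2) = 0 - j80.56 Ω = 80.56∠-90.0° Ω.
Step 5 — Source phasor: V = 149∠51.4° V = 92.96 + j116.4 V.
Step 6 — Current: I = V / Z = -1.445 + j1.154 A = 1.849∠141.4° A.
Step 7 — Complex power: S = V·I* = 0 - j275.6 VA.
Step 8 — Real power: P = Re(S) = 0 W.
Step 9 — Reactive power: Q = Im(S) = -275.6 VAR.
Step 10 — Apparent power: |S| = 275.6 VA.
Step 11 — Power factor: PF = P/|S| = 0 (leading).

(a) P = 0 W  (b) Q = -275.6 VAR  (c) S = 275.6 VA  (d) PF = 0 (leading)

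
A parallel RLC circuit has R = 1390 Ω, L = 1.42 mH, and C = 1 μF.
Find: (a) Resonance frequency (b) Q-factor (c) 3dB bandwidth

Step 1 — Resonance: ω₀ = 1/√(LC) = 1/√(0.00142·1e-06) = 2.654e+04 rad/s.
Step 2 — f₀ = ω₀/(2π) = 4224 Hz.
Step 3 — Parallel Q: Q = R/(ω₀L) = 1390/(2.654e+04·0.00142) = 36.89.
Step 4 — Bandwidth: Δω = ω₀/Q = 719.4 rad/s; BW = Δω/(2π) = 114.5 Hz.

(a) f₀ = 4224 Hz  (b) Q = 36.89  (c) BW = 114.5 Hz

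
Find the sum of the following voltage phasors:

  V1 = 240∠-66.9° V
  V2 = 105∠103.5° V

Step 1 — Convert each phasor to rectangular form:
  V1 = 240·(cos(-66.9°) + j·sin(-66.9°)) = 94.16 - j220.8 V
  V2 = 105·(cos(103.5°) + j·sin(103.5°)) = -24.51 + j102.1 V
Step 2 — Sum components: V_total = 69.65 - j118.7 V.
Step 3 — Convert to polar: |V_total| = 137.6 V, ∠V_total = -59.6°.

V_total = 137.6∠-59.6° V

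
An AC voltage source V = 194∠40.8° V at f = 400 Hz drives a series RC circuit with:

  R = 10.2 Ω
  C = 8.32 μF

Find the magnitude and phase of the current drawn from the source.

Step 1 — Angular frequency: ω = 2π·f = 2π·400 = 2513 rad/s.
Step 2 — Component impedances:
  R: Z = R = 10.2 Ω
  C: Z = 1/(jωC) = -j/(ω·C) = 0 - j47.82 Ω
Step 3 — Series combination: Z_total = R + C = 10.2 - j47.82 Ω = 48.9∠-78.0° Ω.
Step 4 — Source phasor: V = 194∠40.8° V = 146.9 + j126.8 V.
Step 5 — Ohm's law: I = V / Z_total = (146.9 + j126.8) / (10.2 - j47.82) = -1.909 + j3.478 A.
Step 6 — Convert to polar: |I| = 3.967 A, ∠I = 118.8°.

I = 3.967∠118.8° A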